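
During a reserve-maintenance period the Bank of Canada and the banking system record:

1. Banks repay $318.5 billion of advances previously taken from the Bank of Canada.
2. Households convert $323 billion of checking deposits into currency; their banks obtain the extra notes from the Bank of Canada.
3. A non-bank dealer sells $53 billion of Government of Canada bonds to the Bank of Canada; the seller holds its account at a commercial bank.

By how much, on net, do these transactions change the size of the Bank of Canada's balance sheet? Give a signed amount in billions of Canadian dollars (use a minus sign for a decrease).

-$265.5 billion

Bank of Canada balance sheet:
  Assets:      Securities +$53B, Loans to banks −$318.5B
  Liabilities: Bank reserves −$588.5B, Currency in circulation +$323B
Commercial banking system:
  Assets:      Reserves at CB −$588.5B
  Liabilities: Checkable deposits −$270B, Borrowings from CB −$318.5B
Change in total Bank of Canada assets = -$265.5 billion.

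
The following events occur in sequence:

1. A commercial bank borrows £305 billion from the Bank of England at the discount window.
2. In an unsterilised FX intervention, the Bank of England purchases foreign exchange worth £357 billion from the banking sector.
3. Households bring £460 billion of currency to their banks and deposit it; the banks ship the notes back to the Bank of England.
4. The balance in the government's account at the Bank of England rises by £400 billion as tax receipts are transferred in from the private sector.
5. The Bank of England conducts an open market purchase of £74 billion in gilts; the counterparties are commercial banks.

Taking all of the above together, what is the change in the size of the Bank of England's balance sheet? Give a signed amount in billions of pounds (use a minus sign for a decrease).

Bank of England balance sheet:
  Assets:      Securities +£74B, Loans to banks +£305B, Foreign assets +£357B
  Liabilities: Bank reserves +£796B, Currency in circulation −£460B, Government deposits +£400B
Commercial banking system:
  Assets:      Reserves at CB +£796B, Securities −£74B, Foreign assets −£357B
  Liabilities: Checkable deposits +£60B, Borrowings from CB +£305B
Change in total Bank of England assets = +£736 billion.

+£736 billion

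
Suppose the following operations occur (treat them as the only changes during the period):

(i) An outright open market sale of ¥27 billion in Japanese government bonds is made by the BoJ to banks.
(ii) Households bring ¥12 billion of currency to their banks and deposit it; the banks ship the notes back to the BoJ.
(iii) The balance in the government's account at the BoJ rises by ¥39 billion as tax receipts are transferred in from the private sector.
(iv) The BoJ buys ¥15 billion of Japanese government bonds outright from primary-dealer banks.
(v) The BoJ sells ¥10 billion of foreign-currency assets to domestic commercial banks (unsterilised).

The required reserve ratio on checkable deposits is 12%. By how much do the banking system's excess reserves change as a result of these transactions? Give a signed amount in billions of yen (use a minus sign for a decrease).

OMO sale (to banks) ¥27 billion: reserves −¥27B, deposits 0.
Currency deposit ¥12 billion: reserves +¥12B, deposits +¥12B.
Government account inflow ¥39 billion: reserves −¥39B, deposits −¥39B.
OMO purchase (from banks) ¥15 billion: reserves +¥15B, deposits 0.
FX sale ¥10 billion: reserves −¥10B, deposits 0.
Totals: Δreserves = −¥49B, Δdeposits = −¥27B.
Δrequired reserves = 12% × −¥27B = −¥3.24B.
Δexcess reserves = Δreserves − Δrequired = −¥49B − (−¥3.24B) = -¥45.76 billion.

-¥45.76 billion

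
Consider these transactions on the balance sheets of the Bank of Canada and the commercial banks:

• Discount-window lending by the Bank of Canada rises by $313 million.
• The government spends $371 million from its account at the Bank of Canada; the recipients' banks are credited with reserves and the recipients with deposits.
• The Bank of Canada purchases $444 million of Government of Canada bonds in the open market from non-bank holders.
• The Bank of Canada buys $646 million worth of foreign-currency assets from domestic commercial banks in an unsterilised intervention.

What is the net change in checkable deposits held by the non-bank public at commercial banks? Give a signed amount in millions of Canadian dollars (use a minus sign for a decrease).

+$815 million

Bank of Canada balance sheet:
  Assets:      Securities +$444M, Loans to banks +$313M, Foreign assets +$646M
  Liabilities: Bank reserves +$1774M, Government deposits −$371M
Commercial banking system:
  Assets:      Reserves at CB +$1774M, Foreign assets −$646M
  Liabilities: Checkable deposits +$815M, Borrowings from CB +$313M
So the change in checkable deposits held by the non-bank public at commercial banks is +$815 million.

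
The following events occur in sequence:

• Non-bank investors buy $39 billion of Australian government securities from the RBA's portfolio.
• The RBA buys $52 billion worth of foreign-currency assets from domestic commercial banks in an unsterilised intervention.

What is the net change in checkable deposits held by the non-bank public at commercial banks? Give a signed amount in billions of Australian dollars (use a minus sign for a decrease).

RBA balance sheet:
  Assets:      Securities −$39B, Foreign assets +$52B
  Liabilities: Bank reserves +$13B
Commercial banking system:
  Assets:      Reserves at CB +$13B, Foreign assets −$52B
  Liabilities: Checkable deposits −$39B
So the change in checkable deposits held by the non-bank public at commercial banks is -$39 billion.

-$39 billion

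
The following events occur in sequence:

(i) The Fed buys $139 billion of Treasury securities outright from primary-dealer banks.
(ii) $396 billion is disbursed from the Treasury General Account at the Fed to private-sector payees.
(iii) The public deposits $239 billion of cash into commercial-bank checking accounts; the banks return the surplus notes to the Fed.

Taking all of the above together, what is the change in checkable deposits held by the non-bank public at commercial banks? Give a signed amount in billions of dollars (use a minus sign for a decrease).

OMO purchase (from banks) $139 billion: the counterparty is a bank, so public deposits are unchanged → 0.
Government spending $396 billion: non-bank counterparties' bank balances rise → +$396B.
Currency deposit $239 billion: non-bank counterparties' bank balances rise → +$239B.
Net: 0 + 396 + 239 = +$635 billion.

+$635 billion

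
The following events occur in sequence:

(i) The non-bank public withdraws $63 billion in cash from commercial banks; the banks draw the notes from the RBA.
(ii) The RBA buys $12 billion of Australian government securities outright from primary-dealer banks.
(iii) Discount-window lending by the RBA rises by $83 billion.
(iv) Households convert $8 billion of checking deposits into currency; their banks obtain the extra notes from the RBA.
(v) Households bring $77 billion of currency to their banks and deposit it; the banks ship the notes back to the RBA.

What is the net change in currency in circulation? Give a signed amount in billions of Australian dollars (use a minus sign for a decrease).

-$6 billion

Currency withdrawal $63 billion: notes leave the central bank → +$63B.
OMO purchase (from banks) $12 billion: no currency enters or leaves circulation → 0.
Discount-window loan $83 billion: no currency enters or leaves circulation → 0.
Currency withdrawal $8 billion: notes leave the central bank → +$8B.
Currency deposit $77 billion: notes return to the central bank → −$77B.
Net: 63 + 0 + 0 + 8 − 77 = -$6 billion.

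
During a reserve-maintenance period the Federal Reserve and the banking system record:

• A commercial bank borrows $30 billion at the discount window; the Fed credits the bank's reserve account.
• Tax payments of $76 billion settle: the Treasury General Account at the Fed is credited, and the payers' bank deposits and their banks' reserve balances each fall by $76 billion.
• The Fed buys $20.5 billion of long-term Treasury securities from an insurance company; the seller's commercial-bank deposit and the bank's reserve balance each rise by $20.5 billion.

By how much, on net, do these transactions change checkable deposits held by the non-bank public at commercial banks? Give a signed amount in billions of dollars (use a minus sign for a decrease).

-$55.5 billion

Discount-window loan $30 billion: the counterparty is a bank, so public deposits are unchanged → 0.
Government account inflow $76 billion: non-bank counterparties' bank balances fall → −$76B.
Asset purchase (from non-banks) $20.5 billion: non-bank counterparties' bank balances rise → +$20.5B.
Net: 0 − 76 + 20.5 = -$55.5 billion.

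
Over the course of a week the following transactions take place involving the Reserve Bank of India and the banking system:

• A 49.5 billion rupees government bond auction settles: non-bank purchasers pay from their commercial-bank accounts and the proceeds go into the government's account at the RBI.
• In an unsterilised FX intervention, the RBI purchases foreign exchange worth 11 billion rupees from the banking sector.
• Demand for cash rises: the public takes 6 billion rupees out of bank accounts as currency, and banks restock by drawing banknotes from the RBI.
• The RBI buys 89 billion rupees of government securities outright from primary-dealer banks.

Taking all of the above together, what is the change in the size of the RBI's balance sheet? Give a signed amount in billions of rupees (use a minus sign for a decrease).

+100 billion

RBI balance sheet:
  Assets:      Securities +89B, Foreign assets +11B
  Liabilities: Bank reserves +44.5B, Currency in circulation +6B, Government deposits +49.5B
Commercial banking system:
  Assets:      Reserves at CB +44.5B, Securities −89B, Foreign assets −11B
  Liabilities: Checkable deposits −55.5B
Change in total RBI assets = +100 billion.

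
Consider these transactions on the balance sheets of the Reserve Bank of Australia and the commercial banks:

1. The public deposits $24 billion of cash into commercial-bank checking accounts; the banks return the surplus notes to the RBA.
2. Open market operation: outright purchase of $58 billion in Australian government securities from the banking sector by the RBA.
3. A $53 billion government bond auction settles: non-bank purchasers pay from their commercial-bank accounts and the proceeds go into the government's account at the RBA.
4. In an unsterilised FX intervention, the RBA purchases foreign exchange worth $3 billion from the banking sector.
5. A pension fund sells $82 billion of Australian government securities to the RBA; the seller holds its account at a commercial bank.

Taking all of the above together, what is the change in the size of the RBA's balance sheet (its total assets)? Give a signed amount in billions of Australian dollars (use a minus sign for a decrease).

Currency deposit $24 billion: only the composition of liabilities changes → 0.
OMO purchase (from banks) $58 billion: an RBA asset is acquired → +$58B.
Government account inflow $53 billion: only the composition of liabilities changes → 0.
FX purchase $3 billion: an RBA asset is acquired → +$3B.
Asset purchase (from non-banks) $82 billion: an RBA asset is acquired → +$82B.
Net: 0 + 58 + 0 + 3 + 82 = +$143 billion.

+$143 billion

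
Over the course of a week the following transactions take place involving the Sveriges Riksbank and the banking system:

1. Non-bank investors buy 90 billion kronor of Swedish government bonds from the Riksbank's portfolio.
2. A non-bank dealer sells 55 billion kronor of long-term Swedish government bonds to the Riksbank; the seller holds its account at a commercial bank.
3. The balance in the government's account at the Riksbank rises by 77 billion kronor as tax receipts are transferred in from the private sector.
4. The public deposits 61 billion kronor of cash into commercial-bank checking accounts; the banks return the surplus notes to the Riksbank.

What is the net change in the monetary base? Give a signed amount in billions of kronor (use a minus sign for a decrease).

-112 billion

Asset sale (to non-banks) 90 billion kronor: Riksbank balance sheet contracts → −90B.
Asset purchase (from non-banks) 55 billion kronor: Riksbank balance sheet expands → +55B.
Government account inflow 77 billion kronor: reserves shift to a non-base liability → −77B.
Currency deposit 61 billion kronor: just a shift between currency and reserves — both are base money → 0.
Net: −90 + 55 − 77 + 0 = -112 billion.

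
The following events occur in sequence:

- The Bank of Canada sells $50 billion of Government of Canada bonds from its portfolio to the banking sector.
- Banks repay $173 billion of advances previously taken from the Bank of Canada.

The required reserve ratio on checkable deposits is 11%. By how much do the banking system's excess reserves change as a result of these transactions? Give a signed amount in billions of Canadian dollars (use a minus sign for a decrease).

-$223 billion

OMO sale (to banks) $50 billion: reserves −$50B, deposits 0.
Discount-window repayment $173 billion: reserves −$173B, deposits 0.
Totals: Δreserves = −$223B, Δdeposits = 0.
Δrequired reserves = 11% × 0 = 0.
Δexcess reserves = Δreserves − Δrequired = −$223B − (0) = -$223 billion.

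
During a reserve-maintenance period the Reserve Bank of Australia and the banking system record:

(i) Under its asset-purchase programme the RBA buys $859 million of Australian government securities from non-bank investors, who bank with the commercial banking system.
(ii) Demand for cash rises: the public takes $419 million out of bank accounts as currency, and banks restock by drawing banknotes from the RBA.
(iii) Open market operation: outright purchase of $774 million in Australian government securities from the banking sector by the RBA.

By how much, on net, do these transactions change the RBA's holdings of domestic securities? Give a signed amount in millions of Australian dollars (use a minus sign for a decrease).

+$1633 million

Asset purchase (from non-banks) $859 million: securities added to the RBA's portfolio → +$859M.
Currency withdrawal $419 million: the RBA's securities portfolio is untouched → 0.
OMO purchase (from banks) $774 million: securities added to the RBA's portfolio → +$774M.
Net: 859 + 0 + 774 = +$1633 million.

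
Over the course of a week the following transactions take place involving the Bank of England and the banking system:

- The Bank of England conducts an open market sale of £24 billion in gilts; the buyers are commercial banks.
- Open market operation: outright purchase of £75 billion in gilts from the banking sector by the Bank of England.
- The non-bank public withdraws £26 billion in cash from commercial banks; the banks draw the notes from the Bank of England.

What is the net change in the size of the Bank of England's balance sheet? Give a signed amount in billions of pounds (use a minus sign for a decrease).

Bank of England balance sheet:
  Assets:      Securities +£51B
  Liabilities: Bank reserves +£25B, Currency in circulation +£26B
Commercial banking system:
  Assets:      Reserves at CB +£25B, Securities −£51B
  Liabilities: Checkable deposits −£26B
Change in total Bank of England assets = +£51 billion.

+£51 billion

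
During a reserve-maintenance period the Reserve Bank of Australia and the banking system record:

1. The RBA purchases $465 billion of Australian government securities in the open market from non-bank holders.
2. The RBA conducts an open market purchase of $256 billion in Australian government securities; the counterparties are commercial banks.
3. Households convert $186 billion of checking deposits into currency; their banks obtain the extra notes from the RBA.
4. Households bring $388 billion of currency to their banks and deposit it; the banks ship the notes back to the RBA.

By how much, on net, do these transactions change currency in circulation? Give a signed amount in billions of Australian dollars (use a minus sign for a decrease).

RBA balance sheet:
  Assets:      Securities +$721B
  Liabilities: Bank reserves +$923B, Currency in circulation −$202B
Commercial banking system:
  Assets:      Reserves at CB +$923B, Securities −$256B
  Liabilities: Checkable deposits +$667B
So the change in currency in circulation is -$202 billion.

-$202 billion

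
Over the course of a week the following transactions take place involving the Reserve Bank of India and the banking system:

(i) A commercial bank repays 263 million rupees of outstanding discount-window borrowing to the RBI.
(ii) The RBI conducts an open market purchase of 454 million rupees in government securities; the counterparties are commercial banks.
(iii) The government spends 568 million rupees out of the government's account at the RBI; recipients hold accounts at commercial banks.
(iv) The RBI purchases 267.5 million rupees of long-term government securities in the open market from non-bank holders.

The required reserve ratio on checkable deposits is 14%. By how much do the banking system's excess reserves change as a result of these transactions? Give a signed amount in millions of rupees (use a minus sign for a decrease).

+909.53 million

Discount-window repayment 263 million rupees: reserves −263M, deposits 0.
OMO purchase (from banks) 454 million rupees: reserves +454M, deposits 0.
Government spending 568 million rupees: reserves +568M, deposits +568M.
Asset purchase (from non-banks) 267.5 million rupees: reserves +267.5M, deposits +267.5M.
Totals: Δreserves = +1026.5M, Δdeposits = +835.5M.
Δrequired reserves = 14% × +835.5M = +116.97M.
Δexcess reserves = Δreserves − Δrequired = +1026.5M − (+116.97M) = +909.53 million.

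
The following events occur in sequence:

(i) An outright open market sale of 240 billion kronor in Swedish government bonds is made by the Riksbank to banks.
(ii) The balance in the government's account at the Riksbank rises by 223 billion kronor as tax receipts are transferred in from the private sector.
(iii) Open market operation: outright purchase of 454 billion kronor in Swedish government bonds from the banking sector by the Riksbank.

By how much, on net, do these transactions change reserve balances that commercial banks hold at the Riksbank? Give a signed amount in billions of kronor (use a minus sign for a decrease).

-9 billion

OMO sale (to banks) 240 billion kronor: the buying banks pay out of their reserve balances → −240B.
Government account inflow 223 billion kronor: funds move from bank reserves into the government account → −223B.
OMO purchase (from banks) 454 billion kronor: the Riksbank pays by crediting reserve accounts → +454B.
Net: −240 − 223 + 454 = -9 billion.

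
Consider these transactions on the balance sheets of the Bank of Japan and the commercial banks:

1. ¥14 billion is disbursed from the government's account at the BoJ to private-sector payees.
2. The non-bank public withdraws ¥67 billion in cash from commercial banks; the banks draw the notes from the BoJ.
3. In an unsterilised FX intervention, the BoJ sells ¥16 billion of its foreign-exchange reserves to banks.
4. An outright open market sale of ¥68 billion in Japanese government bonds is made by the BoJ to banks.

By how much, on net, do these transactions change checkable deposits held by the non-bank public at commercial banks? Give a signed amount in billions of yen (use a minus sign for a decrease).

-¥53 billion

BoJ balance sheet:
  Assets:      Securities −¥68B, Foreign assets −¥16B
  Liabilities: Bank reserves −¥137B, Currency in circulation +¥67B, Government deposits −¥14B
Commercial banking system:
  Assets:      Reserves at CB −¥137B, Securities +¥68B, Foreign assets +¥16B
  Liabilities: Checkable deposits −¥53B
So the change in checkable deposits held by the non-bank public at commercial banks is -¥53 billion.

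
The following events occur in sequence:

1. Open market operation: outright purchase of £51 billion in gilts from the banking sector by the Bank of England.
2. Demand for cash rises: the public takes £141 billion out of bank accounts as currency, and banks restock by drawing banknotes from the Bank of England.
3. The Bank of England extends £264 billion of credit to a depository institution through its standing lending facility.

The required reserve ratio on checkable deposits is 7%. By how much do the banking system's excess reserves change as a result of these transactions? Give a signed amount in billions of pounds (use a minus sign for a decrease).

OMO purchase (from banks) £51 billion: reserves +£51B, deposits 0.
Currency withdrawal £141 billion: reserves −£141B, deposits −£141B.
Discount-window loan £264 billion: reserves +£264B, deposits 0.
Totals: Δreserves = +£174B, Δdeposits = −£141B.
Δrequired reserves = 7% × −£141B = −£9.87B.
Δexcess reserves = Δreserves − Δrequired = +£174B − (−£9.87B) = +£183.87 billion.

+£183.87 billion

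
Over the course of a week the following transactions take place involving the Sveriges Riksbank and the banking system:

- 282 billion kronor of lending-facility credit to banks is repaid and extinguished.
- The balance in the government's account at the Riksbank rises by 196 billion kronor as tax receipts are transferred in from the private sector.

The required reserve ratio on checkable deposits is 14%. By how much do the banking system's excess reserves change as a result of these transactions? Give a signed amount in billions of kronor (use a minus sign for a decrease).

-450.56 billion

Discount-window repayment 282 billion kronor: reserves −282B, deposits 0.
Government account inflow 196 billion kronor: reserves −196B, deposits −196B.
Totals: Δreserves = −478B, Δdeposits = −196B.
Δrequired reserves = 14% × −196B = −27.44B.
Δexcess reserves = Δreserves − Δrequired = −478B − (−27.44B) = -450.56 billion.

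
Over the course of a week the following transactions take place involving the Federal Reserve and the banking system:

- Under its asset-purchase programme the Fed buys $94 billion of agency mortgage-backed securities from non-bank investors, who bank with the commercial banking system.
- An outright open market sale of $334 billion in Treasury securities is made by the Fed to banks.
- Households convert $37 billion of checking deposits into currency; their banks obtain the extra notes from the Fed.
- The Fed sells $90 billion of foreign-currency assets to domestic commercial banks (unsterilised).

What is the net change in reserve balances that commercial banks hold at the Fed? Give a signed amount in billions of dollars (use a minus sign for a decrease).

-$367 billion

Fed balance sheet:
  Assets:      Securities −$240B, Foreign assets −$90B
  Liabilities: Bank reserves −$367B, Currency in circulation +$37B
So the change in reserve balances that commercial banks hold at the Fed is -$367 billion.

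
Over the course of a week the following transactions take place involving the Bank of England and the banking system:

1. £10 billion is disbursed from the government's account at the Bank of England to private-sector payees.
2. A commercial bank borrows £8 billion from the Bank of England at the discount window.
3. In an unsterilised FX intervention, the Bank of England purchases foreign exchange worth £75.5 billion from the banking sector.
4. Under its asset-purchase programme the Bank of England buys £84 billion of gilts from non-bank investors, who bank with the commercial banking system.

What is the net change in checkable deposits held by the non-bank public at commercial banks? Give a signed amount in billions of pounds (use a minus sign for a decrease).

+£94 billion

Government spending £10 billion: non-bank counterparties' bank balances rise → +£10B.
Discount-window loan £8 billion: the counterparty is a bank, so public deposits are unchanged → 0.
FX purchase £75.5 billion: the counterparty is a bank, so public deposits are unchanged → 0.
Asset purchase (from non-banks) £84 billion: non-bank counterparties' bank balances rise → +£84B.
Net: 10 + 0 + 0 + 84 = +£94 billion.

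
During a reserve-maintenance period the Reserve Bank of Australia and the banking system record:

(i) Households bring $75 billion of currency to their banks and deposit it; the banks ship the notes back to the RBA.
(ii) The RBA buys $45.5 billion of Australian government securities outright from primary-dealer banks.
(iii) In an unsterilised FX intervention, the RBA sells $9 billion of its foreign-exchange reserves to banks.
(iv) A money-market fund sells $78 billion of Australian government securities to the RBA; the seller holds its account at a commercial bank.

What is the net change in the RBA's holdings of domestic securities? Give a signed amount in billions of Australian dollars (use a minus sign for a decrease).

Currency deposit $75 billion: the RBA's securities portfolio is untouched → 0.
OMO purchase (from banks) $45.5 billion: securities added to the RBA's portfolio → +$45.5B.
FX sale $9 billion: the RBA's securities portfolio is untouched → 0.
Asset purchase (from non-banks) $78 billion: securities added to the RBA's portfolio → +$78B.
Net: 0 + 45.5 + 0 + 78 = +$123.5 billion.

+$123.5 billion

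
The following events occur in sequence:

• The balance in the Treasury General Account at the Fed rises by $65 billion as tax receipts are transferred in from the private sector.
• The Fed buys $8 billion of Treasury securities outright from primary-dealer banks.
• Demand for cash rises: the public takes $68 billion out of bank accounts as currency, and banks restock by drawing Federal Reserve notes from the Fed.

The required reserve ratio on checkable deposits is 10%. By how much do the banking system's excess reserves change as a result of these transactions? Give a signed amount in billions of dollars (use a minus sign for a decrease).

Government account inflow $65 billion: reserves −$65B, deposits −$65B.
OMO purchase (from banks) $8 billion: reserves +$8B, deposits 0.
Currency withdrawal $68 billion: reserves −$68B, deposits −$68B.
Totals: Δreserves = −$125B, Δdeposits = −$133B.
Δrequired reserves = 10% × −$133B = −$13.3B.
Δexcess reserves = Δreserves − Δrequired = −$125B − (−$13.3B) = -$111.7 billion.

-$111.7 billion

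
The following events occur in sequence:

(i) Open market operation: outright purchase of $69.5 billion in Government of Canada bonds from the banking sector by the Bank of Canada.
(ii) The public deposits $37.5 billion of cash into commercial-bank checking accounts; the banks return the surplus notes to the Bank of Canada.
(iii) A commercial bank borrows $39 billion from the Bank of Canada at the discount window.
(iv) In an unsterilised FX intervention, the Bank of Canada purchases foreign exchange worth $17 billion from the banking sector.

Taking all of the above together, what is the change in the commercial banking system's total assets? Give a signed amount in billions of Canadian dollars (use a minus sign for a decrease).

+$76.5 billion

Bank of Canada balance sheet:
  Assets:      Securities +$69.5B, Loans to banks +$39B, Foreign assets +$17B
  Liabilities: Bank reserves +$163B, Currency in circulation −$37.5B
Commercial banking system:
  Assets:      Reserves at CB +$163B, Securities −$69.5B, Foreign assets −$17B
  Liabilities: Checkable deposits +$37.5B, Borrowings from CB +$39B
Change in total bank assets = +$76.5 billion.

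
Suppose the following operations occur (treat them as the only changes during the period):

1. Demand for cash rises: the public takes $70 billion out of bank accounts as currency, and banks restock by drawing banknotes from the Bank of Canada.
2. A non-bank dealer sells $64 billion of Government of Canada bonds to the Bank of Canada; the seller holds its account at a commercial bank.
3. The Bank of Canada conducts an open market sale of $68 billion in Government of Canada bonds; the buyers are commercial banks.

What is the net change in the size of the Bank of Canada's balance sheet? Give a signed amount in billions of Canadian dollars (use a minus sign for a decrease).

-$4 billion

Currency withdrawal $70 billion: only the composition of liabilities changes → 0.
Asset purchase (from non-banks) $64 billion: a Bank of Canada asset is acquired → +$64B.
OMO sale (to banks) $68 billion: a Bank of Canada asset is shed → −$68B.
Net: 0 + 64 − 68 = -$4 billion.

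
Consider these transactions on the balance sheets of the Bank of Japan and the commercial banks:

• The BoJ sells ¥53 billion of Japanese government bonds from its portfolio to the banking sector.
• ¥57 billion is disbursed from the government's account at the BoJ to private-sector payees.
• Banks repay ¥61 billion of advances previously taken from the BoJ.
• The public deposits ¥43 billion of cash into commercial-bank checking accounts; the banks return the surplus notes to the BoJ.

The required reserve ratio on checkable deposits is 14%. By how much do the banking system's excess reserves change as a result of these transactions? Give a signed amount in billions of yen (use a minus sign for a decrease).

OMO sale (to banks) ¥53 billion: reserves −¥53B, deposits 0.
Government spending ¥57 billion: reserves +¥57B, deposits +¥57B.
Discount-window repayment ¥61 billion: reserves −¥61B, deposits 0.
Currency deposit ¥43 billion: reserves +¥43B, deposits +¥43B.
Totals: Δreserves = −¥14B, Δdeposits = +¥100B.
Δrequired reserves = 14% × +¥100B = +¥14B.
Δexcess reserves = Δreserves − Δrequired = −¥14B − (+¥14B) = -¥28 billion.

-¥28 billion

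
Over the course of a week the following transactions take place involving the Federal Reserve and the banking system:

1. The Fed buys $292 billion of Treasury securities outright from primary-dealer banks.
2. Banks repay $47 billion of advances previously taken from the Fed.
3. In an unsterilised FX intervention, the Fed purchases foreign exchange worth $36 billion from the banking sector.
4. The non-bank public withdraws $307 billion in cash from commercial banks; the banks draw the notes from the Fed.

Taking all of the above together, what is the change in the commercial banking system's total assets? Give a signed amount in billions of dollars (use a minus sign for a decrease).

-$354 billion

Fed balance sheet:
  Assets:      Securities +$292B, Loans to banks −$47B, Foreign assets +$36B
  Liabilities: Bank reserves −$26B, Currency in circulation +$307B
Commercial banking system:
  Assets:      Reserves at CB −$26B, Securities −$292B, Foreign assets −$36B
  Liabilities: Checkable deposits −$307B, Borrowings from CB −$47B
Change in total bank assets = -$354 billion.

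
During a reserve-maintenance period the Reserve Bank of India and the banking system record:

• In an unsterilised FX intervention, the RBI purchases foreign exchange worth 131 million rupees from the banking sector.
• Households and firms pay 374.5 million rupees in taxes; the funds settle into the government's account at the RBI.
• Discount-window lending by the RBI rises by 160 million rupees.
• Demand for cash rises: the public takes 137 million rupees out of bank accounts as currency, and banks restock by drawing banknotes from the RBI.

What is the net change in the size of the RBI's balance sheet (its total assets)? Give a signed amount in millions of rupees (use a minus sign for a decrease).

+291 million

FX purchase 131 million rupees: an RBI asset is acquired → +131M.
Government account inflow 374.5 million rupees: only the composition of liabilities changes → 0.
Discount-window loan 160 million rupees: an RBI asset is acquired → +160M.
Currency withdrawal 137 million rupees: only the composition of liabilities changes → 0.
Net: 131 + 0 + 160 + 0 = +291 million.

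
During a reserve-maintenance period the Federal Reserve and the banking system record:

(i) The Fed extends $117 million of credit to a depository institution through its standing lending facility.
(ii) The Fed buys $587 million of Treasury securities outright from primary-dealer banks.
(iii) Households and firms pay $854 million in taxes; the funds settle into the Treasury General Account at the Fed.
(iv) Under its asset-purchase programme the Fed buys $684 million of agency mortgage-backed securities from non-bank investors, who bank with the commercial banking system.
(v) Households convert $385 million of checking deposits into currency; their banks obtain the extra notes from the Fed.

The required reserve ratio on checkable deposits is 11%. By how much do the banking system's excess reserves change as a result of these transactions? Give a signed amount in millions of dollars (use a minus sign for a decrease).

+$210.05 million

Discount-window loan $117 million: reserves +$117M, deposits 0.
OMO purchase (from banks) $587 million: reserves +$587M, deposits 0.
Government account inflow $854 million: reserves −$854M, deposits −$854M.
Asset purchase (from non-banks) $684 million: reserves +$684M, deposits +$684M.
Currency withdrawal $385 million: reserves −$385M, deposits −$385M.
Totals: Δreserves = +$149M, Δdeposits = −$555M.
Δrequired reserves = 11% × −$555M = −$61.05M.
Δexcess reserves = Δreserves − Δrequired = +$149M − (−$61.05M) = +$210.05 million.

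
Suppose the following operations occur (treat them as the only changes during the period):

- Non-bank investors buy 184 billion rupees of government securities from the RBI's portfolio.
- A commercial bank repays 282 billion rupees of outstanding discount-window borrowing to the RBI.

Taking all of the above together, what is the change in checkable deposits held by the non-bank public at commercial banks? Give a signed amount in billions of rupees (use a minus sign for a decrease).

-184 billion

Asset sale (to non-banks) 184 billion rupees: non-bank counterparties' bank balances fall → −184B.
Discount-window repayment 282 billion rupees: the counterparty is a bank, so public deposits are unchanged → 0.
Net: −184 + 0 = -184 billion.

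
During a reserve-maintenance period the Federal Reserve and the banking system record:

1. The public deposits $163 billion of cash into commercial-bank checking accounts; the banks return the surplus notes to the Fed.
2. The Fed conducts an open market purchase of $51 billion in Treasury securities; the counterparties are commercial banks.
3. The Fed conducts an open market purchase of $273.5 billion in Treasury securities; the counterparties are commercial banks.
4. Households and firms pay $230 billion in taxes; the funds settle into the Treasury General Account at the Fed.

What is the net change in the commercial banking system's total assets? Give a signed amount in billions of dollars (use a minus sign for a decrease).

-$67 billion

Currency deposit $163 billion: bank balance sheets expand → +$163B.
OMO purchase (from banks) $51 billion: just an asset swap on bank balance sheets → 0.
OMO purchase (from banks) $273.5 billion: just an asset swap on bank balance sheets → 0.
Government account inflow $230 billion: bank balance sheets shrink → −$230B.
Net: 163 + 0 + 0 − 230 = -$67 billion.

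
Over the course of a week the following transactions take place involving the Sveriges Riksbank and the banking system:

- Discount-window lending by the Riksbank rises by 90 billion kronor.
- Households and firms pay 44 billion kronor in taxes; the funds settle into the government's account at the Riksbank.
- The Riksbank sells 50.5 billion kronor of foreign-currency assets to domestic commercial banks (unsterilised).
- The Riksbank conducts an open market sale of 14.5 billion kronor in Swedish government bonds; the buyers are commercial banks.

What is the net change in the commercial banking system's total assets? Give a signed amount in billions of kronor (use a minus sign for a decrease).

+46 billion

Discount-window loan 90 billion kronor: bank balance sheets expand → +90B.
Government account inflow 44 billion kronor: bank balance sheets shrink → −44B.
FX sale 50.5 billion kronor: just an asset swap on bank balance sheets → 0.
OMO sale (to banks) 14.5 billion kronor: just an asset swap on bank balance sheets → 0.
Net: 90 − 44 + 0 + 0 = +46 billion.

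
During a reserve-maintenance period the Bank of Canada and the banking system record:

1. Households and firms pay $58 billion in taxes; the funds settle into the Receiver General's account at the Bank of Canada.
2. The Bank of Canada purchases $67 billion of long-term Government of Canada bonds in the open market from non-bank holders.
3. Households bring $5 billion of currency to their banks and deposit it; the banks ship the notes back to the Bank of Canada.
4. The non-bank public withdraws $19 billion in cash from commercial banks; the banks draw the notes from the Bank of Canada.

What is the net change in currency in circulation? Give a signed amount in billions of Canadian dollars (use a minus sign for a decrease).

Bank of Canada balance sheet:
  Assets:      Securities +$67B
  Liabilities: Bank reserves −$5B, Currency in circulation +$14B, Government deposits +$58B
Commercial banking system:
  Assets:      Reserves at CB −$5B
  Liabilities: Checkable deposits −$5B
So the change in currency in circulation is +$14 billion.

+$14 billion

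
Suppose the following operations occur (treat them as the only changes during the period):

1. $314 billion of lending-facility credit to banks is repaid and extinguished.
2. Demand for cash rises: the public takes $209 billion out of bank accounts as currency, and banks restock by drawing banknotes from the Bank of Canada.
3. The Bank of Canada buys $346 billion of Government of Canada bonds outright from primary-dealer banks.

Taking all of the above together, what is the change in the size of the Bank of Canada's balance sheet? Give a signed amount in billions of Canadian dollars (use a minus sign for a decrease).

+$32 billion

Discount-window repayment $314 billion: a Bank of Canada asset is shed → −$314B.
Currency withdrawal $209 billion: only the composition of liabilities changes → 0.
OMO purchase (from banks) $346 billion: a Bank of Canada asset is acquired → +$346B.
Net: −314 + 0 + 346 = +$32 billion.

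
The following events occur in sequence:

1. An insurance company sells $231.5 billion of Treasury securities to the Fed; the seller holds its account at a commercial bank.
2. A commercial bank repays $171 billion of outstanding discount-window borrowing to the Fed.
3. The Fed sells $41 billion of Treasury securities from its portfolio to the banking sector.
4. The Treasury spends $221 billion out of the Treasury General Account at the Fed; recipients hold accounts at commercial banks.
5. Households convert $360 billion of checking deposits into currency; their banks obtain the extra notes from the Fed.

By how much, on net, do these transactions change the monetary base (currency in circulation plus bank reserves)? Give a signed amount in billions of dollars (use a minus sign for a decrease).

+$240.5 billion

Asset purchase (from non-banks) $231.5 billion: Fed balance sheet expands → +$231.5B.
Discount-window repayment $171 billion: Fed balance sheet contracts → −$171B.
OMO sale (to banks) $41 billion: Fed balance sheet contracts → −$41B.
Government spending $221 billion: a non-base liability converts back to reserves → +$221B.
Currency withdrawal $360 billion: just a shift between currency and reserves — both are base money → 0.
Net: 231.5 − 171 − 41 + 221 + 0 = +$240.5 billion.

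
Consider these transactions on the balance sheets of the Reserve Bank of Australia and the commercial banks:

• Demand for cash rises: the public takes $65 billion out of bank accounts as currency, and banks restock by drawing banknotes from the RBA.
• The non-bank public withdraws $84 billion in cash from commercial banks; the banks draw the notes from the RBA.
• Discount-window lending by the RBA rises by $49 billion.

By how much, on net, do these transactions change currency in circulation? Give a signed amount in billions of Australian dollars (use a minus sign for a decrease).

RBA balance sheet:
  Assets:      Loans to banks +$49B
  Liabilities: Bank reserves −$100B, Currency in circulation +$149B
Commercial banking system:
  Assets:      Reserves at CB −$100B
  Liabilities: Checkable deposits −$149B, Borrowings from CB +$49B
So the change in currency in circulation is +$149 billion.

+$149 billion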